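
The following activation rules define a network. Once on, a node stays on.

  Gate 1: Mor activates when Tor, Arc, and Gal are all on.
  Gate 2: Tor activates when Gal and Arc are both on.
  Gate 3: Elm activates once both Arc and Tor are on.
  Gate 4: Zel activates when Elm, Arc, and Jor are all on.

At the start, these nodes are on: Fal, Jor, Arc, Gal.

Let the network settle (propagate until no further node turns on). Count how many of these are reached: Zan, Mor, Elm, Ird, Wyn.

2

Gate 2: Gal and Arc on → Tor on.
Tor, Arc, and Gal are on, so Mor activates (Gate 1).
Arc and Tor are on, so Elm activates (Gate 3).
No rule produces Zan, and it is not given.
Mor: reached.
Elm: reached.
No rule produces Ird, and it is not given.
No rule produces Wyn, and it is not given.
Reached: Mor and Elm — 2 of the 5.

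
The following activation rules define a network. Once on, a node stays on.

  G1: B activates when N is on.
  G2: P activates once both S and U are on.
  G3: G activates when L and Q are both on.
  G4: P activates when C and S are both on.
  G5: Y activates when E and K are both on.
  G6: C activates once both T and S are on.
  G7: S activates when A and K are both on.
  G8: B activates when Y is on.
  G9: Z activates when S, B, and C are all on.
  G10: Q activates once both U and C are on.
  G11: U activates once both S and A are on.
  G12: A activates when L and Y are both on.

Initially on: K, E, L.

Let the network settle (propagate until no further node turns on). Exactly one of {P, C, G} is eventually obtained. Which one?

P

G5: E and K on → Y on.
G12: L and Y on → A on.
A and K are on, so S activates (G7).
G11: S and A on → U on.
S and U are on, so P activates (G2).
C would need T and S (G6), but T never turns on. G would need L and Q (G3), but Q never turns on.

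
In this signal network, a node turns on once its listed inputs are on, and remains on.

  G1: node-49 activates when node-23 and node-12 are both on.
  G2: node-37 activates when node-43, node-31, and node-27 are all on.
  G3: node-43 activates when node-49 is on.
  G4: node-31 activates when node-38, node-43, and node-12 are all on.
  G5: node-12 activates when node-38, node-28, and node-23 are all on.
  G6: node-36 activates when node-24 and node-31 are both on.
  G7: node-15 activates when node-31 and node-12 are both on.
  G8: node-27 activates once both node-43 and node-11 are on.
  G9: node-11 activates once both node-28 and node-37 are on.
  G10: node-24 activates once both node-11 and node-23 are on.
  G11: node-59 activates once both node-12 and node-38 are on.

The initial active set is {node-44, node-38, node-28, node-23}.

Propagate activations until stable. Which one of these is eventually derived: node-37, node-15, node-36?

node-15

node-38, node-28, and node-23 are on, so node-12 activates (G5).
node-23 and node-12 are on, so node-49 activates (G1).
G3: node-49 on → node-43 on.
node-38, node-43, and node-12 are on, so node-31 activates (G4).
G7: node-31 and node-12 on → node-15 on.
node-37 would need node-43, node-31, and node-27 (G2), but node-27 never turns on. node-36 would need node-24 and node-31 (G6), but node-24 never turns on.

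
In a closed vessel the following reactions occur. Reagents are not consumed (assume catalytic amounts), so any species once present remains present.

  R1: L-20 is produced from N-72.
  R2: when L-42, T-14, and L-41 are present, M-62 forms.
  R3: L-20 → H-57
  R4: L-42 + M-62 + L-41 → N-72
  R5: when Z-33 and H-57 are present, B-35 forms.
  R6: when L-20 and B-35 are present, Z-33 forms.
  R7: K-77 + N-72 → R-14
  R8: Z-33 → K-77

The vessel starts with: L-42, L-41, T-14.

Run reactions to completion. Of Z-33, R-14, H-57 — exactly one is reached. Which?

L-42, T-14, and L-41 present → M-62 forms (R2).
L-42, M-62, and L-41 present → N-72 forms (R4).
N-72 present → L-20 forms (R1).
L-20 present → H-57 forms (R3).
R-14 would need K-77 and N-72 (R7), but K-77 never forms. Z-33 would need L-20 and B-35 (R6), but B-35 never forms.

H-57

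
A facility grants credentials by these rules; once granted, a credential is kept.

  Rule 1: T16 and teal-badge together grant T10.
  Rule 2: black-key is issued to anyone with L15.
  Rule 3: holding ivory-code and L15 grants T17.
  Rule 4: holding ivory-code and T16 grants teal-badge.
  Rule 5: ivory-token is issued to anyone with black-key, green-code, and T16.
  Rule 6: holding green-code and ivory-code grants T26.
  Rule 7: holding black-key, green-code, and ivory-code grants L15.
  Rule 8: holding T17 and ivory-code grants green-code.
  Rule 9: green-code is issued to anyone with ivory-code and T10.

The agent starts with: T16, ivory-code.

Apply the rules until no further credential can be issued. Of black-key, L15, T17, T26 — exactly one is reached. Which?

T26

Holding ivory-code and T16 grants teal-badge (Rule 4).
Holding T16 and teal-badge grants T10 (Rule 1).
Holding ivory-code and T10 grants green-code (Rule 9).
Holding green-code and ivory-code grants T26 (Rule 6).
black-key would need L15 (Rule 2), but L15 is never granted. L15 would need black-key, green-code, and ivory-code (Rule 7), but black-key is never granted. T17 would need ivory-code and L15 (Rule 3), but L15 is never granted.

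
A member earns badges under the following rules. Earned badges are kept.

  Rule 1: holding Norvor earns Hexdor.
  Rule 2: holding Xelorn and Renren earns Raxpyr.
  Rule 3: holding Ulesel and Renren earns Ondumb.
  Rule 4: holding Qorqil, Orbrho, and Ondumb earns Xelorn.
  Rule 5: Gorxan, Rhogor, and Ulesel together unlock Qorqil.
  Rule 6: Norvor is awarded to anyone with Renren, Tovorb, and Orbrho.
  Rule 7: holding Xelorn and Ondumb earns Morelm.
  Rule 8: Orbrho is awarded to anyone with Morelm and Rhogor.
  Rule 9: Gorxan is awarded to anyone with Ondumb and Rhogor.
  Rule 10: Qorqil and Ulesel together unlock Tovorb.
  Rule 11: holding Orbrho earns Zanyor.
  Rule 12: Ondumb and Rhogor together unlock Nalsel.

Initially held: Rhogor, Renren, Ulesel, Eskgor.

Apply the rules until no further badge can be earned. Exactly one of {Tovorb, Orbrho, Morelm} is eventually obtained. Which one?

Tovorb

With Ulesel and Renren, Ondumb is earned (Rule 3).
With Ondumb and Rhogor, Gorxan is earned (Rule 9).
With Gorxan, Rhogor, and Ulesel, Qorqil is earned (Rule 5).
With Qorqil and Ulesel, Tovorb is earned (Rule 10).
Orbrho would need Morelm and Rhogor (Rule 8), but Morelm is never earned. Morelm would need Xelorn and Ondumb (Rule 7), but Xelorn is never earned.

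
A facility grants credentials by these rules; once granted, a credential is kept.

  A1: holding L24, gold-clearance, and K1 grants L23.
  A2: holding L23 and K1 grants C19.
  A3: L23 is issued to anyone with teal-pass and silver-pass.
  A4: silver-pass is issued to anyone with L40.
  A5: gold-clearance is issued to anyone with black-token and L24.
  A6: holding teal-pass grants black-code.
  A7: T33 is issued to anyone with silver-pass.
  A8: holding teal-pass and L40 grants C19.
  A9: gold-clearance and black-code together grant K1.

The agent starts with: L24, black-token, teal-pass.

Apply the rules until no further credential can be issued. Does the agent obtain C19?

Yes

Holding black-token and L24 grants gold-clearance (A5).
Holding teal-pass grants black-code (A6).
Holding gold-clearance and black-code grants K1 (A9).
Holding L24, gold-clearance, and K1 grants L23 (A1).
Holding L23 and K1 grants C19 (A2).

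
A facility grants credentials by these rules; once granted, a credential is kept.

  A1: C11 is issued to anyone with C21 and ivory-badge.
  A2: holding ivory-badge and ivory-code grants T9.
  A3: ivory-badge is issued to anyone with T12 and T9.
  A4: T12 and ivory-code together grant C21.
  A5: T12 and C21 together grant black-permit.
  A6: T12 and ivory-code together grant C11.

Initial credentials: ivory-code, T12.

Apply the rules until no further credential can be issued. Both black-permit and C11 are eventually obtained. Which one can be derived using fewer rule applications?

C11: Holding T12 and ivory-code grants C11 (A6). [1 rule application]
black-permit: Holding T12 and ivory-code grants C21 (A4). Holding T12 and C21 grants black-permit (A5). [2 rule applications]
C11 needs fewer.

C11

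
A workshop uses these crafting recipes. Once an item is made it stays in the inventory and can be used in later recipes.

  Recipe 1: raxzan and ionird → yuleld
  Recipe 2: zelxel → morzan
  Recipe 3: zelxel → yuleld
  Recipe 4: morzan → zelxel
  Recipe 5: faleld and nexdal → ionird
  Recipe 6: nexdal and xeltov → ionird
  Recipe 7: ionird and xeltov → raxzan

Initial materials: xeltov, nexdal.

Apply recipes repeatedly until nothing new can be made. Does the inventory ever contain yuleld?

Yes

Using Recipe 6, nexdal and xeltov make ionird.
ionird and xeltov → raxzan (Recipe 7).
Using Recipe 1, raxzan and ionird make yuleld.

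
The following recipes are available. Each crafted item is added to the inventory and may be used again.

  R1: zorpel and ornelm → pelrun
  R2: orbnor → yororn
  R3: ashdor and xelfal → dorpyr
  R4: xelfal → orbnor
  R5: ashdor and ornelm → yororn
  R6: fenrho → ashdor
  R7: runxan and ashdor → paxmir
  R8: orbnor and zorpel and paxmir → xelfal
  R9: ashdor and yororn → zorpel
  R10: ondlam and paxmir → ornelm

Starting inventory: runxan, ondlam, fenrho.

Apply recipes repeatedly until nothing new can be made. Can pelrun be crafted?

Yes

Using R6, fenrho makes ashdor.
runxan and ashdor → paxmir (R7).
Using R10, ondlam and paxmir make ornelm.
Using R5, ashdor and ornelm make yororn.
ashdor and yororn → zorpel (R9).
zorpel and ornelm → pelrun (R1).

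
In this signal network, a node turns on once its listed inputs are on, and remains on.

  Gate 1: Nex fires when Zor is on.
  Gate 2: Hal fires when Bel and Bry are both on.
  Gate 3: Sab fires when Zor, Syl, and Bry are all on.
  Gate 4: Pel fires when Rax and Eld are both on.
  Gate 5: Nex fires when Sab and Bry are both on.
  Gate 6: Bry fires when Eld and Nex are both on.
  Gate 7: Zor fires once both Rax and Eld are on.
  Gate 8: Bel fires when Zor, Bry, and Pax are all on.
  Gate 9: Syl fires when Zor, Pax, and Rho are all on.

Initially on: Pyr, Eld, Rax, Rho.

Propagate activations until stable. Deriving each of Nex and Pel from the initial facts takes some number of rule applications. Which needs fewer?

Pel

Pel: Rax and Eld are on, so Pel fires (Gate 4). [1 rule application]
Nex: Gate 7: Rax and Eld on → Zor on. Gate 1: Zor on → Nex on. [2 rule applications]
Pel needs fewer.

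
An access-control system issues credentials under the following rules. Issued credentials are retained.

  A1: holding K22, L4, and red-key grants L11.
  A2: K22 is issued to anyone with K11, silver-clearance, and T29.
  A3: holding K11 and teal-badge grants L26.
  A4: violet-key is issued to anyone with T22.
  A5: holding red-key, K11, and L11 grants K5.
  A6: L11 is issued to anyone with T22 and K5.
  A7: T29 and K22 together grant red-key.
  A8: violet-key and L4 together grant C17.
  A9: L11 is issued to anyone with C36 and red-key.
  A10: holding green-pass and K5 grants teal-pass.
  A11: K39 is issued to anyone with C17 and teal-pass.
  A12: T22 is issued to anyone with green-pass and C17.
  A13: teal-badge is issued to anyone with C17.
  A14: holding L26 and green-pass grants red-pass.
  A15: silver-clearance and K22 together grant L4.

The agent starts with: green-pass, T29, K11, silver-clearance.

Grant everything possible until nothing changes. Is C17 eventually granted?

C17 would need violet-key and L4 (A8), but violet-key is never granted.

No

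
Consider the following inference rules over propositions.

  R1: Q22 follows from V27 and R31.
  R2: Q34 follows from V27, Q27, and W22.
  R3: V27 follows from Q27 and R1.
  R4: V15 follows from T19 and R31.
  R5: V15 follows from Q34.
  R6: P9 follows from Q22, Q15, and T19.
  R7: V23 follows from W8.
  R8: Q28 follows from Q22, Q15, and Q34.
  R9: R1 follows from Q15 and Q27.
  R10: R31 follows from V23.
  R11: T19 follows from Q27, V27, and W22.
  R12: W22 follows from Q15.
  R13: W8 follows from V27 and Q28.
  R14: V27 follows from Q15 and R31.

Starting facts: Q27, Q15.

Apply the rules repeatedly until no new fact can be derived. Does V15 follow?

Q15 holds, so W22 follows (R12).
From Q15 and Q27, R9 gives R1.
Q27 and R1 hold, so V27 follows (R3).
From V27, Q27, and W22, R2 gives Q34.
Q34 holds, so V15 follows (R5).

Yes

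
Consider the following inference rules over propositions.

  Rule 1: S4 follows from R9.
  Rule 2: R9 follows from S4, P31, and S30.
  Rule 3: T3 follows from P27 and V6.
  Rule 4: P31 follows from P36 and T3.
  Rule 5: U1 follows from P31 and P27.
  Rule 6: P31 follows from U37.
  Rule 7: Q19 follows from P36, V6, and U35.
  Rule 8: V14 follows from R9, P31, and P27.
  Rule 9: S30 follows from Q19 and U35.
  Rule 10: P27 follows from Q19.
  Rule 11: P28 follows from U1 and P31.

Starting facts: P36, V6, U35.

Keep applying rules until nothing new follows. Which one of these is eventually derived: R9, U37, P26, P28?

P28

From P36, V6, and U35, Rule 7 gives Q19.
From Q19, Rule 10 gives P27.
From P27 and V6, Rule 3 gives T3.
From P36 and T3, Rule 4 gives P31.
From P31 and P27, Rule 5 gives U1.
U1 and P31 hold, so P28 follows (Rule 11).
No rule produces U37, and it is not given. R9 would need S4, P31, and S30 (Rule 2), but S4 is never established. No rule produces P26, and it is not given.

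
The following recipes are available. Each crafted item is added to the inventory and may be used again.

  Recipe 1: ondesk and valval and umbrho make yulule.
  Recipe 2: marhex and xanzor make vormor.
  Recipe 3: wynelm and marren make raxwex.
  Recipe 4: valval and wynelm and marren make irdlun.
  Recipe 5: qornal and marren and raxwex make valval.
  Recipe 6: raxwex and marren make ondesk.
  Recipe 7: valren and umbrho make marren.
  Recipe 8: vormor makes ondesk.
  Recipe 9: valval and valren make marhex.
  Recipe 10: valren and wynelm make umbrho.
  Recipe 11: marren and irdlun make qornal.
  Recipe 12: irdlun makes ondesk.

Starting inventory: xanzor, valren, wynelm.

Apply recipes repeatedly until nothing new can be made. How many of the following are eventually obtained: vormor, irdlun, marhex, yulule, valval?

0

vormor would need marhex and xanzor (Recipe 2), but marhex is never obtained.
irdlun would need valval, wynelm, and marren (Recipe 4), but valval is never obtained.
marhex would need valval and valren (Recipe 9), but valval is never obtained.
yulule would need ondesk, valval, and umbrho (Recipe 1), but valval is never obtained.
valval would need qornal, marren, and raxwex (Recipe 5), but qornal is never obtained.
None of the 5 are reached.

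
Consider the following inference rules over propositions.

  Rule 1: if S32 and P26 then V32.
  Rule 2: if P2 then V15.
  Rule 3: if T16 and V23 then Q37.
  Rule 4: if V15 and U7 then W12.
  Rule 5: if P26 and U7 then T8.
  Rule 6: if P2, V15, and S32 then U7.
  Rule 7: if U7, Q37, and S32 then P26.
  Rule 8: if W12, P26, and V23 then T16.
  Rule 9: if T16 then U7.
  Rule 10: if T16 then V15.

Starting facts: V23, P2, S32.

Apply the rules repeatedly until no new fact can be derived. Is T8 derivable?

No

T8 would need P26 and U7 (Rule 5), but P26 is never established.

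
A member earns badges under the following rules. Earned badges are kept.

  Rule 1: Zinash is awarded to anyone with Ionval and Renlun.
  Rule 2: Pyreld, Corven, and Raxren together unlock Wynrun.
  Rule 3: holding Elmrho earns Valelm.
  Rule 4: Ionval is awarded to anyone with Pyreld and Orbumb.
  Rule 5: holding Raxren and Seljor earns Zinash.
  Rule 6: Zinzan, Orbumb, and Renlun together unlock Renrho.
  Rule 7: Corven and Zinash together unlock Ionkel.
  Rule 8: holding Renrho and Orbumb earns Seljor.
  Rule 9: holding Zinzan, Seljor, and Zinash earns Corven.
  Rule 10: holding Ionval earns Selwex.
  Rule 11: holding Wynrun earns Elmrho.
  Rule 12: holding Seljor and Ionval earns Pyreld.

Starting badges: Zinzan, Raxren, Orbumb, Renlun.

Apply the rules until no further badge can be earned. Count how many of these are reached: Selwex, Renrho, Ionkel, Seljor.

3

With Zinzan, Orbumb, and Renlun, Renrho is earned (Rule 6).
With Renrho and Orbumb, Seljor is earned (Rule 8).
With Raxren and Seljor, Zinash is earned (Rule 5).
With Zinzan, Seljor, and Zinash, Corven is earned (Rule 9).
With Corven and Zinash, Ionkel is earned (Rule 7).
Selwex would need Ionval (Rule 10), but Ionval is never earned.
Renrho: reached.
Ionkel: reached.
Seljor: reached.
Reached: Renrho, Ionkel, and Seljor — 3 of the 4.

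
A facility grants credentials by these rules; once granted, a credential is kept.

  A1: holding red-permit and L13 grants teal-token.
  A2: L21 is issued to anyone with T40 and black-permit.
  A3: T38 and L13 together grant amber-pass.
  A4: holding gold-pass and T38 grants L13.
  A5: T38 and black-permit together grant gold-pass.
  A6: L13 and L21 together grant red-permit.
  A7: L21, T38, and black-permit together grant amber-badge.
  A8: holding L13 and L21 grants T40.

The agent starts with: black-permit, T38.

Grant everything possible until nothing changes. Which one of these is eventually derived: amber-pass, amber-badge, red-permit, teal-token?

Holding T38 and black-permit grants gold-pass (A5).
Holding gold-pass and T38 grants L13 (A4).
Holding T38 and L13 grants amber-pass (A3).
red-permit would need L13 and L21 (A6), but L21 is never granted. teal-token would need red-permit and L13 (A1), but red-permit is never granted. amber-badge would need L21, T38, and black-permit (A7), but L21 is never granted.

amber-pass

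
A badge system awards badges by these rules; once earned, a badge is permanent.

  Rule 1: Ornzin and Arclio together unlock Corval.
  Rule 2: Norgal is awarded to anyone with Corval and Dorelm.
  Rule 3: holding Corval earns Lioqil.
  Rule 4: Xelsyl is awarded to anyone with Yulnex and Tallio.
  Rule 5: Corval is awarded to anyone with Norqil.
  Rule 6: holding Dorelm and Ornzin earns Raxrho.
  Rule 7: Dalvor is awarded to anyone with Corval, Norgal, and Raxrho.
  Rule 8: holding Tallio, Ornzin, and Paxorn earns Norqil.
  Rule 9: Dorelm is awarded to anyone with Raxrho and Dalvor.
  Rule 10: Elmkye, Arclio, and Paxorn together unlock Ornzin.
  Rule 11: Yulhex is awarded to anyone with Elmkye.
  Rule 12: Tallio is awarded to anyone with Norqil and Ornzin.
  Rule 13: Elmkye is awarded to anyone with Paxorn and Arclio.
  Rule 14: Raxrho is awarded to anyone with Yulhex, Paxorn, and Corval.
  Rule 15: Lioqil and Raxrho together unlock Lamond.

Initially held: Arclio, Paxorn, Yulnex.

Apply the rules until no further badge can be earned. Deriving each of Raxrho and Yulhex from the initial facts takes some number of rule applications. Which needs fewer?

Yulhex: With Paxorn and Arclio, Elmkye is earned (Rule 13). With Elmkye, Yulhex is earned (Rule 11). [2 rule applications]
Raxrho: With Paxorn and Arclio, Elmkye is earned (Rule 13). With Elmkye, Arclio, and Paxorn, Ornzin is earned (Rule 10). With Elmkye, Yulhex is earned (Rule 11). With Ornzin and Arclio, Corval is earned (Rule 1). With Yulhex, Paxorn, and Corval, Raxrho is earned (Rule 14). [5 rule applications]
Yulhex needs fewer.

Yulhex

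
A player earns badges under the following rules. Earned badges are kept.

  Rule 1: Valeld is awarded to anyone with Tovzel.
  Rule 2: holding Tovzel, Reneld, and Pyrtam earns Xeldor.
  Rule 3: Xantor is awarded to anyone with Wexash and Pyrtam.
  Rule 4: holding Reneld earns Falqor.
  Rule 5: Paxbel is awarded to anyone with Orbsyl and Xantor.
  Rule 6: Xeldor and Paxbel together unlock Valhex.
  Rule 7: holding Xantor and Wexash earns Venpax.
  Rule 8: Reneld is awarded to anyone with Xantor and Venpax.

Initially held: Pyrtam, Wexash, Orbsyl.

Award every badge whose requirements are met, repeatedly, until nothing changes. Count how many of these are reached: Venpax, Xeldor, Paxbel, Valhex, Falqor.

3

With Wexash and Pyrtam, Xantor is earned (Rule 3).
With Orbsyl and Xantor, Paxbel is earned (Rule 5).
With Xantor and Wexash, Venpax is earned (Rule 7).
With Xantor and Venpax, Reneld is earned (Rule 8).
With Reneld, Falqor is earned (Rule 4).
Venpax: reached.
Xeldor would need Tovzel, Reneld, and Pyrtam (Rule 2), but Tovzel is never earned.
Paxbel: reached.
Valhex would need Xeldor and Paxbel (Rule 6), but Xeldor is never earned.
Falqor: reached.
Reached: Venpax, Paxbel, and Falqor — 3 of the 5.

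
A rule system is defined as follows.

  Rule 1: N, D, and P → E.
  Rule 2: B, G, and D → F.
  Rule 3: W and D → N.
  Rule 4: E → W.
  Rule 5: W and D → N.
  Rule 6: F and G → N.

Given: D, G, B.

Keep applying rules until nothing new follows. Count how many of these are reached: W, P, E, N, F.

B, G, and D hold, so F follows (Rule 2).
F and G hold, so N follows (Rule 6).
W would need E (Rule 4), but E is never established.
No rule produces P, and it is not given.
E would need N, D, and P (Rule 1), but P is never established.
N: reached.
F: reached.
Reached: N and F — 2 of the 5.

2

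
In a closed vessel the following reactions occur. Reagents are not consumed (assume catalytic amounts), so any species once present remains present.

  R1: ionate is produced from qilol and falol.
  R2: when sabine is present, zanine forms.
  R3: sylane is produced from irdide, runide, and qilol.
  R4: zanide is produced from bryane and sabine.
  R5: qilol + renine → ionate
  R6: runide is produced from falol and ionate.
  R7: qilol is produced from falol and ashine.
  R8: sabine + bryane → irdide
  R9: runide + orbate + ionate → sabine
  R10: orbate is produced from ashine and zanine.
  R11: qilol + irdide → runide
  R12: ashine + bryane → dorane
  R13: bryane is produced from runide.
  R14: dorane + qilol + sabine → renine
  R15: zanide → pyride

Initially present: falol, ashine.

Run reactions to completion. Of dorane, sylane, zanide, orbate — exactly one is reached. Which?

falol and ashine present → qilol forms (R7).
qilol and falol present → ionate forms (R1).
falol and ionate present → runide forms (R6).
runide present → bryane forms (R13).
ashine and bryane present → dorane forms (R12).
orbate would need ashine and zanine (R10), but zanine never forms. zanide would need bryane and sabine (R4), but sabine never forms. sylane would need irdide, runide, and qilol (R3), but irdide never forms.

dorane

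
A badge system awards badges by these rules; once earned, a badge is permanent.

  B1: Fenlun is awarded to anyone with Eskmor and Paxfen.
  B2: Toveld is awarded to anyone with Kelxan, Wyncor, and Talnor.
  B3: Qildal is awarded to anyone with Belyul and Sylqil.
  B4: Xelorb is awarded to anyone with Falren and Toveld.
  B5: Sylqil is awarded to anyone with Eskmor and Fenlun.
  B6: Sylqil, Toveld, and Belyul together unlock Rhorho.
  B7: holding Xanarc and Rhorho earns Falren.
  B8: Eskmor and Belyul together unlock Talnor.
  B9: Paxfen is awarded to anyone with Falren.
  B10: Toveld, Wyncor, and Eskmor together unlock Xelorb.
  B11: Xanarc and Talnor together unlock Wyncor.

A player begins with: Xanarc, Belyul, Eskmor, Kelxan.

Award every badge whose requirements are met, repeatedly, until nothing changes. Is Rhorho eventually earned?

No

Rhorho would need Sylqil, Toveld, and Belyul (B6), but Sylqil is never earned.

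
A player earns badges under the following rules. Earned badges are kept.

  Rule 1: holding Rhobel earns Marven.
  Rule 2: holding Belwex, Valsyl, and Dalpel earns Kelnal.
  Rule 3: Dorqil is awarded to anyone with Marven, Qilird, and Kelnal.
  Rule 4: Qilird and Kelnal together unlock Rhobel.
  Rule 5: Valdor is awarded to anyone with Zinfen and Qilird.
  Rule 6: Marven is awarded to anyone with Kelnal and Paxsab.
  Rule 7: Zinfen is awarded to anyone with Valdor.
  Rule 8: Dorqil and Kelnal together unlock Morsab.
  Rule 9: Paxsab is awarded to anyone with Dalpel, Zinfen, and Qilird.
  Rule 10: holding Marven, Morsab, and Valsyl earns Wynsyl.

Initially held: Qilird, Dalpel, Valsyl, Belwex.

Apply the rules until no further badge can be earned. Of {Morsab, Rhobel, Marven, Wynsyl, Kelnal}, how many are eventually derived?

With Belwex, Valsyl, and Dalpel, Kelnal is earned (Rule 2).
With Qilird and Kelnal, Rhobel is earned (Rule 4).
With Rhobel, Marven is earned (Rule 1).
With Marven, Qilird, and Kelnal, Dorqil is earned (Rule 3).
With Dorqil and Kelnal, Morsab is earned (Rule 8).
With Marven, Morsab, and Valsyl, Wynsyl is earned (Rule 10).
Morsab: reached.
Rhobel: reached.
Marven: reached.
Wynsyl: reached.
Kelnal: reached.
All 5 are reached.

5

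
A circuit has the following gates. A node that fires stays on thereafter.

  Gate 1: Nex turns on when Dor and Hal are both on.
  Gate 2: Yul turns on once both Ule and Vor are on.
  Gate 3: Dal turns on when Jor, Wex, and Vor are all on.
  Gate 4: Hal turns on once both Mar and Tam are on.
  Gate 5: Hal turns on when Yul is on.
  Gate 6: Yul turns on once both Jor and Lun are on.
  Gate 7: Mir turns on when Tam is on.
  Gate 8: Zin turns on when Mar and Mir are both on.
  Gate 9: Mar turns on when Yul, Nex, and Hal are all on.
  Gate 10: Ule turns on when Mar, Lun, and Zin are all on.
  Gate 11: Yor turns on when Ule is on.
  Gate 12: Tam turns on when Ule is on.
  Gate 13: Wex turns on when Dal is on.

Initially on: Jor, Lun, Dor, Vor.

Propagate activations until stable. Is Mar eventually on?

Gate 6: Jor and Lun on → Yul on.
Yul is on, so Hal turns on (Gate 5).
Gate 1: Dor and Hal on → Nex on.
Yul, Nex, and Hal are on, so Mar turns on (Gate 9).

Yes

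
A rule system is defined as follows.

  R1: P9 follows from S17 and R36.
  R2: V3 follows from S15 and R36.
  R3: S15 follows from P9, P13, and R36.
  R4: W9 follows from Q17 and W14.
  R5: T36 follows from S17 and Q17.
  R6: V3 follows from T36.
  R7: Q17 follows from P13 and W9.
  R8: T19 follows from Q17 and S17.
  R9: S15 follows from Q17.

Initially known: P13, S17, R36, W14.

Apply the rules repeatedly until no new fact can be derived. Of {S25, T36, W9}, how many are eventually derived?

0

No rule produces S25, and it is not given.
T36 would need S17 and Q17 (R5), but Q17 is never established.
W9 would need Q17 and W14 (R4), but Q17 is never established.
None of the 3 are reached.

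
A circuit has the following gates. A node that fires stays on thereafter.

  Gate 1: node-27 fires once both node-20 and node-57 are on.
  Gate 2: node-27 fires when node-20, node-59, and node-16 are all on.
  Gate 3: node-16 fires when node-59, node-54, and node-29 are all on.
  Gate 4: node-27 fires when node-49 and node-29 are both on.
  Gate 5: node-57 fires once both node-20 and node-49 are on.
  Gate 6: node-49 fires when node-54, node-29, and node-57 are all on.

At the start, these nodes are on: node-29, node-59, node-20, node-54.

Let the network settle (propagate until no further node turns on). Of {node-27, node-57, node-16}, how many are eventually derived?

2

Gate 3: node-59, node-54, and node-29 on → node-16 on.
Gate 2: node-20, node-59, and node-16 on → node-27 on.
node-27: reached.
node-57 would need node-20 and node-49 (Gate 5), but node-49 never turns on.
node-16: reached.
Reached: node-27 and node-16 — 2 of the 3.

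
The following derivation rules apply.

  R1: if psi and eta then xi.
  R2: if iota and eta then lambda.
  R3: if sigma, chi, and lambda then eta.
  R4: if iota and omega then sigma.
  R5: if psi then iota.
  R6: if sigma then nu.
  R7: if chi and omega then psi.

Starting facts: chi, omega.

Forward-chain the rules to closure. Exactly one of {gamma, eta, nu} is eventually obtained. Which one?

From chi and omega, R7 gives psi.
From psi, R5 gives iota.
From iota and omega, R4 gives sigma.
sigma holds, so nu follows (R6).
eta would need sigma, chi, and lambda (R3), but lambda is never established. No rule produces gamma, and it is not given.

nu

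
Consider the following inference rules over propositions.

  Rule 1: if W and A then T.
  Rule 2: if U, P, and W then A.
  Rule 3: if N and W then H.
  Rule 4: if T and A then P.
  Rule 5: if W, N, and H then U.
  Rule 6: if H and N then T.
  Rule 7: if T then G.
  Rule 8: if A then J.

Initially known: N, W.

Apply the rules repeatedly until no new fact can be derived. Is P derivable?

No

P would need T and A (Rule 4), but A is never established.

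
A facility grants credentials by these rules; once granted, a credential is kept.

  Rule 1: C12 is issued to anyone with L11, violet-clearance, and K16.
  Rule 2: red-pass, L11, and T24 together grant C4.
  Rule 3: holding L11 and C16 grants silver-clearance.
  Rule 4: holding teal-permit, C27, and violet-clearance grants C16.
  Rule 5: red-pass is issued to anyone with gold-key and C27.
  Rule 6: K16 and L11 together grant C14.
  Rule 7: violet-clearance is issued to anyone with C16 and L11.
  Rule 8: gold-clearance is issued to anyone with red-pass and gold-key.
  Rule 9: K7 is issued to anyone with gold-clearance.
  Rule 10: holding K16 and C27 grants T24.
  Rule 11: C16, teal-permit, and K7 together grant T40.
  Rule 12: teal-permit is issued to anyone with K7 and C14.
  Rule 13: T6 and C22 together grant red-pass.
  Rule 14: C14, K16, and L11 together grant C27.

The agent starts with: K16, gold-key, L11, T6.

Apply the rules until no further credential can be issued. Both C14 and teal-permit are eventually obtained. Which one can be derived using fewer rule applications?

C14

C14: Holding K16 and L11 grants C14 (Rule 6). [1 rule application]
teal-permit: Holding K16 and L11 grants C14 (Rule 6). Holding C14, K16, and L11 grants C27 (Rule 14). Holding gold-key and C27 grants red-pass (Rule 5). Holding red-pass and gold-key grants gold-clearance (Rule 8). Holding gold-clearance grants K7 (Rule 9). Holding K7 and C14 grants teal-permit (Rule 12). [6 rule applications]
C14 needs fewer.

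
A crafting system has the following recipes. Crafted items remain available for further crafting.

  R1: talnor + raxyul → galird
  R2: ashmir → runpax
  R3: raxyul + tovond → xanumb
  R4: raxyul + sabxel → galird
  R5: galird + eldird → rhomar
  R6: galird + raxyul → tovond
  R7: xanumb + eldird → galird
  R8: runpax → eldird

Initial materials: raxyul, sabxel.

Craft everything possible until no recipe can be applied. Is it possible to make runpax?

runpax would need ashmir (R2), but ashmir is never obtained.

No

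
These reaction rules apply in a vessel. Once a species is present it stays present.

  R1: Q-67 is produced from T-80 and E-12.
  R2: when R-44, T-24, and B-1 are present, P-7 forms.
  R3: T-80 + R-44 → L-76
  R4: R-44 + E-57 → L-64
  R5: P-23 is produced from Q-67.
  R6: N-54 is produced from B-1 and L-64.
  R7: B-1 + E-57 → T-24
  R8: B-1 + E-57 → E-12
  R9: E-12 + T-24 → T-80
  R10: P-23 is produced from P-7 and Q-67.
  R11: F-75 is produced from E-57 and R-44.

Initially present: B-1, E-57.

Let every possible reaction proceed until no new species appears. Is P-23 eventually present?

Yes

B-1 and E-57 present → E-12 forms (R8).
B-1 and E-57 present → T-24 forms (R7).
E-12 and T-24 present → T-80 forms (R9).
T-80 and E-12 present → Q-67 forms (R1).
Q-67 present → P-23 forms (R5).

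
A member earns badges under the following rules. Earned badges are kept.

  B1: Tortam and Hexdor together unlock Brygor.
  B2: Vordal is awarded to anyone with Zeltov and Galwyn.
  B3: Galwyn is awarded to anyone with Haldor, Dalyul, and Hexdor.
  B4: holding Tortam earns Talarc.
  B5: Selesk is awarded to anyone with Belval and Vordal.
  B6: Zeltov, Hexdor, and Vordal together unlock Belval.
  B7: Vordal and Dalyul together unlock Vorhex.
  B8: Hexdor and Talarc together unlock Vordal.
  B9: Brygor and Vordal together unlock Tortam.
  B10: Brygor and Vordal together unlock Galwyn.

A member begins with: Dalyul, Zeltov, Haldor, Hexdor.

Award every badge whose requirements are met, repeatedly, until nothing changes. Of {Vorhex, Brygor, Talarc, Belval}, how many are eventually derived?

2

With Haldor, Dalyul, and Hexdor, Galwyn is earned (B3).
With Zeltov and Galwyn, Vordal is earned (B2).
With Zeltov, Hexdor, and Vordal, Belval is earned (B6).
With Vordal and Dalyul, Vorhex is earned (B7).
Vorhex: reached.
Brygor would need Tortam and Hexdor (B1), but Tortam is never earned.
Talarc would need Tortam (B4), but Tortam is never earned.
Belval: reached.
Reached: Vorhex and Belval — 2 of the 4.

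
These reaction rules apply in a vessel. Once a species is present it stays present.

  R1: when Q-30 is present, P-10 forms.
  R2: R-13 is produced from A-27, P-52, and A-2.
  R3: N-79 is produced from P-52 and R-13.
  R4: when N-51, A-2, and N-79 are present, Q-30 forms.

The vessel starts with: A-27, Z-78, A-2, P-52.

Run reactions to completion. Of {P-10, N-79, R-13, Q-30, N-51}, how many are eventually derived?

2

A-27, P-52, and A-2 present → R-13 forms (R2).
P-52 and R-13 present → N-79 forms (R3).
P-10 would need Q-30 (R1), but Q-30 never forms.
N-79: reached.
R-13: reached.
Q-30 would need N-51, A-2, and N-79 (R4), but N-51 never forms.
No rule produces N-51, and it is not given.
Reached: N-79 and R-13 — 2 of the 5.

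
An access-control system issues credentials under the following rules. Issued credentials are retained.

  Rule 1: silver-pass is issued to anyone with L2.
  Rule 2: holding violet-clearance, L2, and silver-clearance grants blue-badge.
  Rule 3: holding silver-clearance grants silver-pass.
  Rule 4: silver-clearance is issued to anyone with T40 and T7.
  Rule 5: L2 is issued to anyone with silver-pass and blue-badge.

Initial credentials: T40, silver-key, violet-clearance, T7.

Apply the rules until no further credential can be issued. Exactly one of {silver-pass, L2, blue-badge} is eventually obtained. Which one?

Holding T40 and T7 grants silver-clearance (Rule 4).
Holding silver-clearance grants silver-pass (Rule 3).
blue-badge would need violet-clearance, L2, and silver-clearance (Rule 2), but L2 is never granted. L2 would need silver-pass and blue-badge (Rule 5), but blue-badge is never granted.

silver-pass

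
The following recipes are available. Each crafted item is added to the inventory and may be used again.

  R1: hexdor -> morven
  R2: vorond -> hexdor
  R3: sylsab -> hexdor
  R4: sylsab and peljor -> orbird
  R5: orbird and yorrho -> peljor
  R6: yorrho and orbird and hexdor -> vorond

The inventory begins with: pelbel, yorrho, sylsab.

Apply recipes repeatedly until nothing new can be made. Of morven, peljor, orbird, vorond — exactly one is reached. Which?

sylsab -> hexdor (R3).
hexdor -> morven (R1).
vorond would need yorrho, orbird, and hexdor (R6), but orbird is never obtained. orbird would need sylsab and peljor (R4), but peljor is never obtained. peljor would need orbird and yorrho (R5), but orbird is never obtained.

morven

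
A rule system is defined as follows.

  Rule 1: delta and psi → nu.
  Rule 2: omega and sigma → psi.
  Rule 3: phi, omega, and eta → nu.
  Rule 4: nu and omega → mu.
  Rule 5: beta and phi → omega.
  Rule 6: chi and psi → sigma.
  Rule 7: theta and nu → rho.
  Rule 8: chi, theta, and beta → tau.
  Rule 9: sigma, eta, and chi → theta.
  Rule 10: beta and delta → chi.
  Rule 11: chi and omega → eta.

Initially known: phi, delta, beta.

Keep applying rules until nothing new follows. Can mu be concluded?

beta and delta hold, so chi follows (Rule 10).
From beta and phi, Rule 5 gives omega.
chi and omega hold, so eta follows (Rule 11).
phi, omega, and eta hold, so nu follows (Rule 3).
nu and omega hold, so mu follows (Rule 4).

Yes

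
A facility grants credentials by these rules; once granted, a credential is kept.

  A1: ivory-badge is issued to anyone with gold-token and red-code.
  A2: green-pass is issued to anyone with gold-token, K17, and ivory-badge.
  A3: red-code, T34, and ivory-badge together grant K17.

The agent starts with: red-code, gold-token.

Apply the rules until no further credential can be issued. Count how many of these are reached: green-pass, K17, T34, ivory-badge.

1

Holding gold-token and red-code grants ivory-badge (A1).
green-pass would need gold-token, K17, and ivory-badge (A2), but K17 is never granted.
K17 would need red-code, T34, and ivory-badge (A3), but T34 is never granted.
No rule produces T34, and it is not given.
ivory-badge: reached.
Reached: ivory-badge — 1 of the 4.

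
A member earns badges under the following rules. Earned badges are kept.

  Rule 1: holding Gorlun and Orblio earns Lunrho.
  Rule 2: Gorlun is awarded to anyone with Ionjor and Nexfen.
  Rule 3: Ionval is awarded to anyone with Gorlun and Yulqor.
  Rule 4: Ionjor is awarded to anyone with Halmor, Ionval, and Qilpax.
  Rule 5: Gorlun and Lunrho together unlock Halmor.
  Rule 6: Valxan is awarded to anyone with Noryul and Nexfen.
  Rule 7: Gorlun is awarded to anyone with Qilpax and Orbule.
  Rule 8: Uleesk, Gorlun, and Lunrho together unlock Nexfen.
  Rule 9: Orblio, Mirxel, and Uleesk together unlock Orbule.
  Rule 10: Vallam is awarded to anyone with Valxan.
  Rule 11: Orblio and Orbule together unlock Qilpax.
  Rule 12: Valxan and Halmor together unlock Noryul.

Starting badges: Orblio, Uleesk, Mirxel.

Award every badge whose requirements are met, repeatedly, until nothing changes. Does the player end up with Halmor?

With Orblio, Mirxel, and Uleesk, Orbule is earned (Rule 9).
With Orblio and Orbule, Qilpax is earned (Rule 11).
With Qilpax and Orbule, Gorlun is earned (Rule 7).
With Gorlun and Orblio, Lunrho is earned (Rule 1).
With Gorlun and Lunrho, Halmor is earned (Rule 5).

Yes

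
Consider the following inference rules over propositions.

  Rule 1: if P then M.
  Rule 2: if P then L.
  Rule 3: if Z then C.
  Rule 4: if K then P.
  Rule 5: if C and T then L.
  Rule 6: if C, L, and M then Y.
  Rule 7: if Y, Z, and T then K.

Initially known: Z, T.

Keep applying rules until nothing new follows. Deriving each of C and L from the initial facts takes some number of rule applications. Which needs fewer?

C

C: From Z, Rule 3 gives C. [1 rule application]
L: Z holds, so C follows (Rule 3). From C and T, Rule 5 gives L. [2 rule applications]
C needs fewer.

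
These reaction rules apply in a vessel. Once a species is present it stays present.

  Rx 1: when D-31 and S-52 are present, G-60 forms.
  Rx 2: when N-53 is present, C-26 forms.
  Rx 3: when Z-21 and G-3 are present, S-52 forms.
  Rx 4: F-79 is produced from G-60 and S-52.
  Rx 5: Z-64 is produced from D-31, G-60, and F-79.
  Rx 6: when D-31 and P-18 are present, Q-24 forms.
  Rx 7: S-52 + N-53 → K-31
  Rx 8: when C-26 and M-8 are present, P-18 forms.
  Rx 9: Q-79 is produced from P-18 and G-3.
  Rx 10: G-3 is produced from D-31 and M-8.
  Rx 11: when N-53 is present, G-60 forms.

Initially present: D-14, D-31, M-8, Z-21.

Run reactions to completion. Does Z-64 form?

D-31 and M-8 present → G-3 forms (Rx 10).
Z-21 and G-3 present → S-52 forms (Rx 3).
D-31 and S-52 present → G-60 forms (Rx 1).
G-60 and S-52 present → F-79 forms (Rx 4).
D-31, G-60, and F-79 present → Z-64 forms (Rx 5).

Yes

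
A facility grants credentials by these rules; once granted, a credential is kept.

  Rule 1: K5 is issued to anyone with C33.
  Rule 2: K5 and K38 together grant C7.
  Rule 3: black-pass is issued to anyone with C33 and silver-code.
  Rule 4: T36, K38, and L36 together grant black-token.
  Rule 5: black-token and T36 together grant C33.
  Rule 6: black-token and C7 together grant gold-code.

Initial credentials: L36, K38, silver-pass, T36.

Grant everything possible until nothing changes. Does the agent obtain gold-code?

Holding T36, K38, and L36 grants black-token (Rule 4).
Holding black-token and T36 grants C33 (Rule 5).
Holding C33 grants K5 (Rule 1).
Holding K5 and K38 grants C7 (Rule 2).
Holding black-token and C7 grants gold-code (Rule 6).

Yes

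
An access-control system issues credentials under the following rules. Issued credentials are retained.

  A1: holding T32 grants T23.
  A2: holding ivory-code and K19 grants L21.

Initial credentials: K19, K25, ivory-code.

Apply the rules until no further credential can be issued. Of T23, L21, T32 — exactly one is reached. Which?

L21

Holding ivory-code and K19 grants L21 (A2).
T23 would need T32 (A1), but T32 is never granted. No rule produces T32, and it is not given.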